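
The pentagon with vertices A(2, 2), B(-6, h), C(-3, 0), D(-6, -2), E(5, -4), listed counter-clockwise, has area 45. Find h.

4

The doubled signed area Σ (x_i y_{i+1} − x_{i+1} y_i) is linear in h.
With h=0 it equals 70; the coefficient of h is 5 (from the two edges through B).
So 5·h + 70 = 2·45 = 90 ⇒ h = 4.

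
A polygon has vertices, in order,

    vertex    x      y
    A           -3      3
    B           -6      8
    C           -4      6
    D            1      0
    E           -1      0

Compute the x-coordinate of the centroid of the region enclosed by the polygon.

-124/57

Apply Gauss's area formula. First the cross-terms c_i = x_i·y_{i+1} − x_{i+1}·y_i:
  -6, -4, -6, 0, -3  ⇒  2A = -19, A = -9.5.
Then Σ (x_i + x_{i+1})·c_i = 124, so x̄ = 124 / (6·(-9.5)) = -124/57.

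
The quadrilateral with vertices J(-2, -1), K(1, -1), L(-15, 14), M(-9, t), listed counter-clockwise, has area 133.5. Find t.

Write out the shoelace sum; only the two edges meeting at M involve t:
2·Area = [((-15)·t − (-9)·14) + ((-9)·(-1) − (-2)·t)] + 2
       = -13·t + 137 = 267
⇒ t = -10.

-10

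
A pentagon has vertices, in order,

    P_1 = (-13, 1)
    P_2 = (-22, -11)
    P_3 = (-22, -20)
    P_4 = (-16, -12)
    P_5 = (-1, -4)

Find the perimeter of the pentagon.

|P_1P_2| = √((-9)² + (-12)²) = √225 = 15
|P_2P_3| = √((0)² + (-9)²) = √81 = 9
|P_3P_4| = √((6)² + (8)²) = √100 = 10
|P_4P_5| = √((15)² + (8)²) = √289 = 17
|P_5P_1| = √((-12)² + (5)²) = √169 = 13
Perimeter = 15 + 9 + 10 + 17 + 13 = 64.

64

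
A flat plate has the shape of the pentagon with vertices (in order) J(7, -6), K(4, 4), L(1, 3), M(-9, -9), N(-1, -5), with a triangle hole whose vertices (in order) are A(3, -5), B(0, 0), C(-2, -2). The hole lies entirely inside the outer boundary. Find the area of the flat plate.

69.5

Outer boundary:
Apply the shoelace (surveyor's) formula: 2A = Σ (x_i·y_{i+1} − x_{i+1}·y_i), indices taken mod 5.
J→K: (7)(4) − (4)(-6) = 52
K→L: (4)(3) − (1)(4) = 8
L→M: (1)(-9) − (-9)(3) = 18
M→N: (-9)(-5) − (-1)(-9) = 36
N→J: (-1)(-6) − (7)(-5) = 41
Σ = 155
Area = |Σ|/2 = 77.5.
Hole:
A→B: (3)(0) − (0)(-5) = 0
B→C: (0)(-2) − (-2)(0) = 0
C→A: (-2)(-5) − (3)(-2) = 16
Σ = 16
Area = |Σ|/2 = 8.
Net area = 77.5 − 8 = 69.5.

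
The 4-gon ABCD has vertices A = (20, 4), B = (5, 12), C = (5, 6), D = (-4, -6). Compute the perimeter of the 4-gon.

64

|AB| = √((-15)² + (8)²) = √289 = 17
|BC| = √((0)² + (-6)²) = √36 = 6
|CD| = √((-9)² + (-12)²) = √225 = 15
|DA| = √((24)² + (10)²) = √676 = 26
Perimeter = 17 + 6 + 15 + 26 = 64.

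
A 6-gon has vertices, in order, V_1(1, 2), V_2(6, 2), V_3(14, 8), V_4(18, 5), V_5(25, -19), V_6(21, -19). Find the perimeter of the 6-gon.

78

|V_1V_2| = √((5)² + (0)²) = √25 = 5
|V_2V_3| = √((8)² + (6)²) = √100 = 10
|V_3V_4| = √((4)² + (-3)²) = √25 = 5
|V_4V_5| = √((7)² + (-24)²) = √625 = 25
|V_5V_6| = √((-4)² + (0)²) = √16 = 4
|V_6V_1| = √((-20)² + (21)²) = √841 = 29
Perimeter = 5 + 10 + 5 + 25 + 4 + 29 = 78.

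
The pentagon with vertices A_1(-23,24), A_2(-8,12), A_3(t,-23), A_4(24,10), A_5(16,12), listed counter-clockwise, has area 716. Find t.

4

The doubled signed area Σ (x_i y_{i+1} − x_{i+1} y_i) is linear in t.
With t=0 it equals 1440; the coefficient of t is -2 (from the two edges through A_3).
So -2·t + 1440 = 2·716 = 1432 ⇒ t = 4.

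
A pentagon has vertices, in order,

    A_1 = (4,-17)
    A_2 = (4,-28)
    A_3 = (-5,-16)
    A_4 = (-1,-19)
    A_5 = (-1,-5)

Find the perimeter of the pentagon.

58

|A_1A_2| = √((0)² + (-11)²) = √121 = 11
|A_2A_3| = √((-9)² + (12)²) = √225 = 15
|A_3A_4| = √((4)² + (-3)²) = √25 = 5
|A_4A_5| = √((0)² + (14)²) = √196 = 14
|A_5A_1| = √((5)² + (-12)²) = √169 = 13
Perimeter = 11 + 15 + 5 + 14 + 13 = 58.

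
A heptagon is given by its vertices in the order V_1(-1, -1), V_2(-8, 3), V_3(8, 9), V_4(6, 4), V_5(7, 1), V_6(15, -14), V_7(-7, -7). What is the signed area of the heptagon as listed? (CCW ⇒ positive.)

-233.5

Cross-terms: -11, -96, -22, -22, -113, -203, 0  ⇒  Σ = -467
Signed area = Σ/2 = -233.5 (negative ⇒ clockwise traversal).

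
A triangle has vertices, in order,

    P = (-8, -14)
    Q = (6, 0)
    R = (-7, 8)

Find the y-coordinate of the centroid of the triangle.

Apply Gauss's area formula. First the cross-terms c_i = x_i·y_{i+1} − x_{i+1}·y_i:
  84, 48, 162  ⇒  2A = 294, A = 147.
Then Σ (y_i + y_{i+1})·c_i = -1764, so ȳ = -1764 / (6·147) = -2.

-2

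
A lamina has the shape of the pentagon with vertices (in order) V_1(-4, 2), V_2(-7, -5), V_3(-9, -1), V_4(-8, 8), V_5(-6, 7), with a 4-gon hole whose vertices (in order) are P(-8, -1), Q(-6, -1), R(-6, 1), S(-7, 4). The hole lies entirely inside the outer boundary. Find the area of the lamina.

Outer boundary:
Σ = (34) + (-38) + (-80) + (-8) + (16) = -76
Area = |Σ|/2 = 38.
Hole:
Σ = (2) + (-12) + (-17) + (39) = 12
Area = |Σ|/2 = 6.
Net area = 38 − 6 = 32.

32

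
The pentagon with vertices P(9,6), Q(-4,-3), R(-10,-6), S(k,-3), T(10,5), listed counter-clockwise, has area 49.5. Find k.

Write out the shoelace sum; only the two edges meeting at S involve k:
2·Area = [((-10)·(-3) − k·(-6)) + (k·5 − 10·(-3))] + 6
       = 11·k + 66 = 99
⇒ k = 3.

3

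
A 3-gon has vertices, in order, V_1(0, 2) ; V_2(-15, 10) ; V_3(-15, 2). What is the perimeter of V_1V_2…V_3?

|V_1V_2| = √((-15)² + (8)²) = √289 = 17
|V_2V_3| = √((0)² + (-8)²) = √64 = 8
|V_3V_1| = √((15)² + (0)²) = √225 = 15
Perimeter = 17 + 8 + 15 = 40.

40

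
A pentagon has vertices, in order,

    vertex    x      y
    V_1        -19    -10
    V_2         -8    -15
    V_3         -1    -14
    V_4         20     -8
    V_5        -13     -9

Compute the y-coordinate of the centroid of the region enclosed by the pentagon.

-2889/265

Apply the surveyor's formula. First the cross-terms c_i = x_i·y_{i+1} − x_{i+1}·y_i:
  205, 97, 288, -284, -41  ⇒  2A = 265, A = 132.5.
Then Σ (y_i + y_{i+1})·c_i = -8667, so ȳ = -8667 / (6·132.5) = -2889/265.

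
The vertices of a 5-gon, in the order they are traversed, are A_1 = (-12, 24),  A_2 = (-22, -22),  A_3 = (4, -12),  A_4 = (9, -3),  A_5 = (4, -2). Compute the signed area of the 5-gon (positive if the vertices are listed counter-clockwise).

Apply the surveyor's formula: 2A = Σ (x_i·y_{i+1} − x_{i+1}·y_i), indices taken mod 5.
Cross-terms: 792, 352, 96, -6, 72  ⇒  Σ = 1306
Signed area = Σ/2 = 653 (positive ⇒ counter-clockwise traversal).

653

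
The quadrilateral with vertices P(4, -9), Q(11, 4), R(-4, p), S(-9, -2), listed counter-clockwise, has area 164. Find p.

5

Write out the shoelace sum; only the two edges meeting at R involve p:
2·Area = [(11·p − (-4)·4) + ((-4)·(-2) − (-9)·p)] + 204
       = 20·p + 228 = 328
⇒ p = 5.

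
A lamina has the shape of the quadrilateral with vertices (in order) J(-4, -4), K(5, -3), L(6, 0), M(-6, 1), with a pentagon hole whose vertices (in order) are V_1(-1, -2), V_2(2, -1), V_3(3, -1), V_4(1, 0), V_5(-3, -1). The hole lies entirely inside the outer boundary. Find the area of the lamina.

36.5

Outer boundary:
J→K: (-4)(-3) − (5)(-4) = 32
K→L: (5)(0) − (6)(-3) = 18
L→M: (6)(1) − (-6)(0) = 6
M→J: (-6)(-4) − (-4)(1) = 28
Σ = 84
Area = |Σ|/2 = 42.
Hole:
Cross-terms: 5, 1, 1, -1, 5  ⇒  Σ = 11
Area = |Σ|/2 = 5.5.
Net area = 42 − 5.5 = 36.5.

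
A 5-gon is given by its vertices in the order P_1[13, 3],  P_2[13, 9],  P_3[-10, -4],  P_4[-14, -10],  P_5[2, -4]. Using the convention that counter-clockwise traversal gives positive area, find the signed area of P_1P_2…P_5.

147

Apply Gauss's area formula: 2A = Σ (x_i·y_{i+1} − x_{i+1}·y_i), indices taken mod 5.
Σ = (78) + (38) + (44) + (76) + (58) = 294
Signed area = Σ/2 = 147 (positive ⇒ counter-clockwise traversal).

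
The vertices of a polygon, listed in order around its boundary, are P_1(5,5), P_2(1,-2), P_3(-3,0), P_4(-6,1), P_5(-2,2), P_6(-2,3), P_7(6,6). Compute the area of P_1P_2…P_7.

Σ = (-15) + (-6) + (-3) + (-10) + (-2) + (-30) + (0) = -66
Area = |Σ|/2 = 33.

33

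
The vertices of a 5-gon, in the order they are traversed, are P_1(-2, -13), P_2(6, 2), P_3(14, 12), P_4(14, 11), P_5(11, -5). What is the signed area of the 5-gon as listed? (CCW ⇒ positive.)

-120

Cross-terms: 74, 44, -14, -191, -153  ⇒  Σ = -240
Signed area = Σ/2 = -120 (negative ⇒ clockwise traversal).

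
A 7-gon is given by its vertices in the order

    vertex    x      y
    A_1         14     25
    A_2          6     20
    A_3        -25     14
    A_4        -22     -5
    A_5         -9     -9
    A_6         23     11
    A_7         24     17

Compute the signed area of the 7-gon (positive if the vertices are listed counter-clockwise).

948.5

Apply Gauss's area formula: 2A = Σ (x_i·y_{i+1} − x_{i+1}·y_i), indices taken mod 7.
Σ = (130) + (584) + (433) + (153) + (108) + (127) + (362) = 1897
Signed area = Σ/2 = 948.5 (positive ⇒ counter-clockwise traversal).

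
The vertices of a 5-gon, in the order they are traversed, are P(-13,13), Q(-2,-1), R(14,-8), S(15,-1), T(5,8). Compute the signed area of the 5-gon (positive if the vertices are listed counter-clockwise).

Apply Gauss's area formula: 2A = Σ (x_i·y_{i+1} − x_{i+1}·y_i), indices taken mod 5.
Σ = (39) + (30) + (106) + (125) + (169) = 469
Signed area = Σ/2 = 234.5 (positive ⇒ counter-clockwise traversal).

234.5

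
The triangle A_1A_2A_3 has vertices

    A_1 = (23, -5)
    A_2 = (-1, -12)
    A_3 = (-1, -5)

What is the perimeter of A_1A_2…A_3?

56

|A_1A_2| = √((-24)² + (-7)²) = √625 = 25
|A_2A_3| = √((0)² + (7)²) = √49 = 7
|A_3A_1| = √((24)² + (0)²) = √576 = 24
Perimeter = 25 + 7 + 24 = 56.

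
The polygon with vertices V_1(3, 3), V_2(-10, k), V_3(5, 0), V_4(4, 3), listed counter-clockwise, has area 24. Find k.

0

Write out the shoelace sum; only the two edges meeting at V_2 involve k:
2·Area = [(3·k − (-10)·3) + ((-10)·0 − 5·k)] + 18
       = -2·k + 48 = 48
⇒ k = 0.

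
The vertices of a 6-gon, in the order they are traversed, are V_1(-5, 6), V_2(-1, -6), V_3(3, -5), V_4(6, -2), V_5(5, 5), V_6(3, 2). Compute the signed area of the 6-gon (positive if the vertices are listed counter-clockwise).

Apply the shoelace (surveyor's) formula: 2A = Σ (x_i·y_{i+1} − x_{i+1}·y_i), indices taken mod 6.
V_1→V_2: (-5)(-6) − (-1)(6) = 36
V_2→V_3: (-1)(-5) − (3)(-6) = 23
V_3→V_4: (3)(-2) − (6)(-5) = 24
V_4→V_5: (6)(5) − (5)(-2) = 40
V_5→V_6: (5)(2) − (3)(5) = -5
V_6→V_1: (3)(6) − (-5)(2) = 28
Σ = 146
Signed area = Σ/2 = 73 (positive ⇒ counter-clockwise traversal).

73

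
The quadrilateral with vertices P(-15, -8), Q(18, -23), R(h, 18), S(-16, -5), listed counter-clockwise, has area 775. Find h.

22

The doubled signed area Σ (x_i y_{i+1} − x_{i+1} y_i) is linear in h.
With h=0 it equals 1154; the coefficient of h is 18 (from the two edges through R).
So 18·h + 1154 = 2·775 = 1550 ⇒ h = 22.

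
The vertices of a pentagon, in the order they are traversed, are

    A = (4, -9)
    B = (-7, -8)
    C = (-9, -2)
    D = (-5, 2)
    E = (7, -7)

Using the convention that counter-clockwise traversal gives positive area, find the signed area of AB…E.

Apply the surveyor's formula: 2A = Σ (x_i·y_{i+1} − x_{i+1}·y_i), indices taken mod 5.
A→B: (4)(-8) − (-7)(-9) = -95
B→C: (-7)(-2) − (-9)(-8) = -58
C→D: (-9)(2) − (-5)(-2) = -28
D→E: (-5)(-7) − (7)(2) = 21
E→A: (7)(-9) − (4)(-7) = -35
Σ = -195
Signed area = Σ/2 = -97.5 (negative ⇒ clockwise traversal).

-97.5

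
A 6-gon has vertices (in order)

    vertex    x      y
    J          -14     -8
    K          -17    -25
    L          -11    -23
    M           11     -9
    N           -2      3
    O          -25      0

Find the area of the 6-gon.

Apply the shoelace formula: 2A = Σ (x_i·y_{i+1} − x_{i+1}·y_i), indices taken mod 6.
Cross-terms: 214, 116, 352, 15, 75, 200  ⇒  Σ = 972
Area = |Σ|/2 = 486.

486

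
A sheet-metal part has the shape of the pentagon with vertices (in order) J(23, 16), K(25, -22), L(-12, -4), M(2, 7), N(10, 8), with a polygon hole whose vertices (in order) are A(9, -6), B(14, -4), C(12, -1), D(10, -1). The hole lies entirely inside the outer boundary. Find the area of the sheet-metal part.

697.5

Outer boundary:
Apply the shoelace formula: 2A = Σ (x_i·y_{i+1} − x_{i+1}·y_i), indices taken mod 5.
Σ = (-906) + (-364) + (-76) + (-54) + (-24) = -1424
Area = |Σ|/2 = 712.
Hole:
Σ = (48) + (34) + (-2) + (-51) = 29
Area = |Σ|/2 = 14.5.
Net area = 712 − 14.5 = 697.5.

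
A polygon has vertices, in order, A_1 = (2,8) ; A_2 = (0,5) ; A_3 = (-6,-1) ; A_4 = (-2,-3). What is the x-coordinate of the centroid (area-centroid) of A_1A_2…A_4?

-48/23

Apply the shoelace formula. First the cross-terms c_i = x_i·y_{i+1} − x_{i+1}·y_i:
  10, 30, 16, -10  ⇒  2A = 46, A = 23.
Then Σ (x_i + x_{i+1})·c_i = -288, so x̄ = -288 / (6·23) = -48/23.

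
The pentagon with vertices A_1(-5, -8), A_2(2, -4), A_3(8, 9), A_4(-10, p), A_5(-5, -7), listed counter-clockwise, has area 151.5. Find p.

4

Write out the shoelace sum; only the two edges meeting at A_4 involve p:
2·Area = [(8·p − (-10)·9) + ((-10)·(-7) − (-5)·p)] + 91
       = 13·p + 251 = 303
⇒ p = 4.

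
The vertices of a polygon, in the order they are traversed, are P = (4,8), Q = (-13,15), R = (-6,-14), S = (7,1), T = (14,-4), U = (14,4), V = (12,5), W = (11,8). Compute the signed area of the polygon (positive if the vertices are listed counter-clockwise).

358.5

Σ = (164) + (272) + (92) + (-42) + (112) + (22) + (41) + (56) = 717
Signed area = Σ/2 = 358.5 (positive ⇒ counter-clockwise traversal).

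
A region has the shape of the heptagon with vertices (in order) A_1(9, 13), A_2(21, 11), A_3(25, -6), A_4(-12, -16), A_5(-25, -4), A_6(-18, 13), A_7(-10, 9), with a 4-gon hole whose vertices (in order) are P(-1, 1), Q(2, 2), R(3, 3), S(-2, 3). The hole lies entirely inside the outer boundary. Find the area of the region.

Outer boundary:
Apply the shoelace formula: 2A = Σ (x_i·y_{i+1} − x_{i+1}·y_i), indices taken mod 7.
Cross-terms: -174, -401, -472, -352, -397, -32, -211  ⇒  Σ = -2039
Area = |Σ|/2 = 1019.5.
Hole:
Apply the surveyor's formula: 2A = Σ (x_i·y_{i+1} − x_{i+1}·y_i), indices taken mod 4.
Σ = (-4) + (0) + (15) + (1) = 12
Area = |Σ|/2 = 6.
Net area = 1019.5 − 6 = 1013.5.

1013.5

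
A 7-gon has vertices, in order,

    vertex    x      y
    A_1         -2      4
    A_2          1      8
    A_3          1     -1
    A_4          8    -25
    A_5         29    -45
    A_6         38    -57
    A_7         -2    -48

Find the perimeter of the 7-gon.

176

|A_1A_2| = √((3)² + (4)²) = √25 = 5
|A_2A_3| = √((0)² + (-9)²) = √81 = 9
|A_3A_4| = √((7)² + (-24)²) = √625 = 25
|A_4A_5| = √((21)² + (-20)²) = √841 = 29
|A_5A_6| = √((9)² + (-12)²) = √225 = 15
|A_6A_7| = √((-40)² + (9)²) = √1681 = 41
|A_7A_1| = √((0)² + (52)²) = √2704 = 52
Perimeter = 5 + 9 + 25 + 29 + 15 + 41 + 52 = 176.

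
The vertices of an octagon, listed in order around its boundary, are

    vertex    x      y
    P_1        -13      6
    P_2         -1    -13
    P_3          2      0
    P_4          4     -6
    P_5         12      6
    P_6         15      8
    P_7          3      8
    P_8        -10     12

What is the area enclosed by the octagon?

Σ = (175) + (26) + (-12) + (96) + (6) + (96) + (116) + (96) = 599
Area = |Σ|/2 = 299.5.

299.5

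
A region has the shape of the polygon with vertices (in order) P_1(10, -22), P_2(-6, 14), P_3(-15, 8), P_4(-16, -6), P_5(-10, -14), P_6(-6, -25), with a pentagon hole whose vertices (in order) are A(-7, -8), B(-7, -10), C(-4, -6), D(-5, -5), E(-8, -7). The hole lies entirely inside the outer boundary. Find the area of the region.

542

Outer boundary:
P_1→P_2: (10)(14) − (-6)(-22) = 8
P_2→P_3: (-6)(8) − (-15)(14) = 162
P_3→P_4: (-15)(-6) − (-16)(8) = 218
P_4→P_5: (-16)(-14) − (-10)(-6) = 164
P_5→P_6: (-10)(-25) − (-6)(-14) = 166
P_6→P_1: (-6)(-22) − (10)(-25) = 382
Σ = 1100
Area = |Σ|/2 = 550.
Hole:
Cross-terms: 14, 2, -10, -5, 15  ⇒  Σ = 16
Area = |Σ|/2 = 8.
Net area = 550 − 8 = 542.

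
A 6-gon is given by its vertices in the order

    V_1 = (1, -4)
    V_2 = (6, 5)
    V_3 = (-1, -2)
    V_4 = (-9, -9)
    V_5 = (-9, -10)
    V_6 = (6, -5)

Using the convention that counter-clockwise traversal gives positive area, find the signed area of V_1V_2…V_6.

54

Apply the shoelace formula: 2A = Σ (x_i·y_{i+1} − x_{i+1}·y_i), indices taken mod 6.
V_1→V_2: (1)(5) − (6)(-4) = 29
V_2→V_3: (6)(-2) − (-1)(5) = -7
V_3→V_4: (-1)(-9) − (-9)(-2) = -9
V_4→V_5: (-9)(-10) − (-9)(-9) = 9
V_5→V_6: (-9)(-5) − (6)(-10) = 105
V_6→V_1: (6)(-4) − (1)(-5) = -19
Σ = 108
Signed area = Σ/2 = 54 (positive ⇒ counter-clockwise traversal).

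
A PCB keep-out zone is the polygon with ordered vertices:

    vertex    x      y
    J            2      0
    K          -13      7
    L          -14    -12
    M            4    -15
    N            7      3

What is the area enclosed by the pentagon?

318.5

Apply the surveyor's formula: 2A = Σ (x_i·y_{i+1} − x_{i+1}·y_i), indices taken mod 5.
Σ = (14) + (254) + (258) + (117) + (-6) = 637
Area = |Σ|/2 = 318.5.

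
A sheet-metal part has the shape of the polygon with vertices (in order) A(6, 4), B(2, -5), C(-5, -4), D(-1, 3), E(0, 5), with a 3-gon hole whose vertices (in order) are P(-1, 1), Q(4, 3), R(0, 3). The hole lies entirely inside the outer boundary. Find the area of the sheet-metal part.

Outer boundary:
Apply the surveyor's formula: 2A = Σ (x_i·y_{i+1} − x_{i+1}·y_i), indices taken mod 5.
Σ = (-38) + (-33) + (-19) + (-5) + (-30) = -125
Area = |Σ|/2 = 62.5.
Hole:
Apply the shoelace formula: 2A = Σ (x_i·y_{i+1} − x_{i+1}·y_i), indices taken mod 3.
Σ = (-7) + (12) + (3) = 8
Area = |Σ|/2 = 4.
Net area = 62.5 − 4 = 58.5.

58.5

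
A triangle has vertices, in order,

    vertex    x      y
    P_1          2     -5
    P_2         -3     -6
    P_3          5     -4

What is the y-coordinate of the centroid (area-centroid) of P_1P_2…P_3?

Apply Gauss's area formula. First the cross-terms c_i = x_i·y_{i+1} − x_{i+1}·y_i:
  -27, 42, -17  ⇒  2A = -2, A = -1.
Then Σ (y_i + y_{i+1})·c_i = 30, so ȳ = 30 / (6·(-1)) = -5.

-5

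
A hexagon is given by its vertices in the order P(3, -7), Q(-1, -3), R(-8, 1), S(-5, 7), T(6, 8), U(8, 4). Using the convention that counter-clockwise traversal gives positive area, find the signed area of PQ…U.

-141

Apply the surveyor's formula: 2A = Σ (x_i·y_{i+1} − x_{i+1}·y_i), indices taken mod 6.
Cross-terms: -16, -25, -51, -82, -40, -68  ⇒  Σ = -282
Signed area = Σ/2 = -141 (negative ⇒ clockwise traversal).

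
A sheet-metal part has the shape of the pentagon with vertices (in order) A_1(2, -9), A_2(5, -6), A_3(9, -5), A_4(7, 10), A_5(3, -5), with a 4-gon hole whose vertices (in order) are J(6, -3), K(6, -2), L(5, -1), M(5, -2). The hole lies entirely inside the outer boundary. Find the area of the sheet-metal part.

51.5

Outer boundary:
Cross-terms: 33, 29, 125, -65, -17  ⇒  Σ = 105
Area = |Σ|/2 = 52.5.
Hole:
Apply the shoelace (surveyor's) formula: 2A = Σ (x_i·y_{i+1} − x_{i+1}·y_i), indices taken mod 4.
Σ = (6) + (4) + (-5) + (-3) = 2
Area = |Σ|/2 = 1.
Net area = 52.5 − 1 = 51.5.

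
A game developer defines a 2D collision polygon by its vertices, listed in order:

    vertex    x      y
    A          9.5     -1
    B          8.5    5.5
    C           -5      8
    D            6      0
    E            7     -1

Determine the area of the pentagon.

52.375

A→B: (9.5)(5.5) − (8.5)(-1) = 60.75
B→C: (8.5)(8) − (-5)(5.5) = 95.5
C→D: (-5)(0) − (6)(8) = -48
D→E: (6)(-1) − (7)(0) = -6
E→A: (7)(-1) − (9.5)(-1) = 2.5
Σ = 104.75
Area = |Σ|/2 = 52.375.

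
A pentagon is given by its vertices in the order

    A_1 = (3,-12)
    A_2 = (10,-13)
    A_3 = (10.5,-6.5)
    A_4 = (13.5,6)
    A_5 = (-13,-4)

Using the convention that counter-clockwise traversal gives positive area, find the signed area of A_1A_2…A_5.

247.625

Apply Gauss's area formula: 2A = Σ (x_i·y_{i+1} − x_{i+1}·y_i), indices taken mod 5.
Σ = (81) + (71.5) + (150.75) + (24) + (168) = 495.25
Signed area = Σ/2 = 247.625 (positive ⇒ counter-clockwise traversal).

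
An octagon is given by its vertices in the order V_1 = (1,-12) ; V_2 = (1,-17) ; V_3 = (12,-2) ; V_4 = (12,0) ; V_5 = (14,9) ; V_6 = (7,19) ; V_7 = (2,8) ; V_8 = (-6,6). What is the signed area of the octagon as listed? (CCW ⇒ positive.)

Apply the shoelace (surveyor's) formula: 2A = Σ (x_i·y_{i+1} − x_{i+1}·y_i), indices taken mod 8.
Σ = (-5) + (202) + (24) + (108) + (203) + (18) + (60) + (66) = 676
Signed area = Σ/2 = 338 (positive ⇒ counter-clockwise traversal).

338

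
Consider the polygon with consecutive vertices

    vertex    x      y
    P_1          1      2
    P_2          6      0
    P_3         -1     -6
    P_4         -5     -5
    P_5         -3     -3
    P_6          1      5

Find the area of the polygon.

44

Apply the shoelace formula: 2A = Σ (x_i·y_{i+1} − x_{i+1}·y_i), indices taken mod 6.
P_1→P_2: (1)(0) − (6)(2) = -12
P_2→P_3: (6)(-6) − (-1)(0) = -36
P_3→P_4: (-1)(-5) − (-5)(-6) = -25
P_4→P_5: (-5)(-3) − (-3)(-5) = 0
P_5→P_6: (-3)(5) − (1)(-3) = -12
P_6→P_1: (1)(2) − (1)(5) = -3
Σ = -88
Area = |Σ|/2 = 44.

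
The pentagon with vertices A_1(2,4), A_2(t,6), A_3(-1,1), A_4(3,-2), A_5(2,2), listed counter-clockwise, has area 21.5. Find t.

Write out the shoelace sum; only the two edges meeting at A_2 involve t:
2·Area = [(2·6 − t·4) + (t·1 − (-1)·6)] + 13
       = -3·t + 31 = 43
⇒ t = -4.

-4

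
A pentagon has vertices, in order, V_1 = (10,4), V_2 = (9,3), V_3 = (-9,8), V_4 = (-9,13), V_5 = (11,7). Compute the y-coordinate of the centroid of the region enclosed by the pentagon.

Apply the surveyor's formula. First the cross-terms c_i = x_i·y_{i+1} − x_{i+1}·y_i:
  -6, 99, -45, -206, -26  ⇒  2A = -184, A = -92.
Then Σ (y_i + y_{i+1})·c_i = -4304, so ȳ = -4304 / (6·(-92)) = 538/69.

538/69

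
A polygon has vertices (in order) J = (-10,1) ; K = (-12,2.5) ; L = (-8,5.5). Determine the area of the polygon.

6

Apply Gauss's area formula: 2A = Σ (x_i·y_{i+1} − x_{i+1}·y_i), indices taken mod 3.
Cross-terms: -13, -46, 47  ⇒  Σ = -12
Area = |Σ|/2 = 6.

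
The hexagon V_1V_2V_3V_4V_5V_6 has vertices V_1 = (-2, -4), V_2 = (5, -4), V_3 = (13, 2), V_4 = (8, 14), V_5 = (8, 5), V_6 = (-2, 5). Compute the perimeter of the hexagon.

58

|V_1V_2| = √((7)² + (0)²) = √49 = 7
|V_2V_3| = √((8)² + (6)²) = √100 = 10
|V_3V_4| = √((-5)² + (12)²) = √169 = 13
|V_4V_5| = √((0)² + (-9)²) = √81 = 9
|V_5V_6| = √((-10)² + (0)²) = √100 = 10
|V_6V_1| = √((0)² + (-9)²) = √81 = 9
Perimeter = 7 + 10 + 13 + 9 + 10 + 9 = 58.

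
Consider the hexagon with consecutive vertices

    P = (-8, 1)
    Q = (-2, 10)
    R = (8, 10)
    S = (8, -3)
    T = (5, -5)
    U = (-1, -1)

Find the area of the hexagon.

163

Apply Gauss's area formula: 2A = Σ (x_i·y_{i+1} − x_{i+1}·y_i), indices taken mod 6.
Σ = (-78) + (-100) + (-104) + (-25) + (-10) + (-9) = -326
Area = |Σ|/2 = 163.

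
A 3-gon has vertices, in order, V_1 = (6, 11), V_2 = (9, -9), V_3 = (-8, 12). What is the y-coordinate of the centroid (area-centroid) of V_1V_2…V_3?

Apply the shoelace (surveyor's) formula. First the cross-terms c_i = x_i·y_{i+1} − x_{i+1}·y_i:
  -153, 36, -160  ⇒  2A = -277, A = -138.5.
Then Σ (y_i + y_{i+1})·c_i = -3878, so ȳ = -3878 / (6·(-138.5)) = 14/3.

14/3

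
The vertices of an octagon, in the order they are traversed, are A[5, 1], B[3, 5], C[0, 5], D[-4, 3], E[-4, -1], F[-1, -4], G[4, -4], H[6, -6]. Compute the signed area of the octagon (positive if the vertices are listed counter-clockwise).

Apply the shoelace (surveyor's) formula: 2A = Σ (x_i·y_{i+1} − x_{i+1}·y_i), indices taken mod 8.
Cross-terms: 22, 15, 20, 16, 15, 20, 0, 36  ⇒  Σ = 144
Signed area = Σ/2 = 72 (positive ⇒ counter-clockwise traversal).

72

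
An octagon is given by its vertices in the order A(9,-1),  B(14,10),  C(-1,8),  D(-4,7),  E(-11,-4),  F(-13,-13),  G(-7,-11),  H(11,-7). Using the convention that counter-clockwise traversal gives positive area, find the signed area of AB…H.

Apply the shoelace formula: 2A = Σ (x_i·y_{i+1} − x_{i+1}·y_i), indices taken mod 8.
Σ = (104) + (122) + (25) + (93) + (91) + (52) + (170) + (52) = 709
Signed area = Σ/2 = 354.5 (positive ⇒ counter-clockwise traversal).

354.5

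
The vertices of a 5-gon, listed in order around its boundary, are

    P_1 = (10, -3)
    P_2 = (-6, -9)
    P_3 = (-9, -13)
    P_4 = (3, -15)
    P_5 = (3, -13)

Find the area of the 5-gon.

95

P_1→P_2: (10)(-9) − (-6)(-3) = -108
P_2→P_3: (-6)(-13) − (-9)(-9) = -3
P_3→P_4: (-9)(-15) − (3)(-13) = 174
P_4→P_5: (3)(-13) − (3)(-15) = 6
P_5→P_1: (3)(-3) − (10)(-13) = 121
Σ = 190
Area = |Σ|/2 = 95.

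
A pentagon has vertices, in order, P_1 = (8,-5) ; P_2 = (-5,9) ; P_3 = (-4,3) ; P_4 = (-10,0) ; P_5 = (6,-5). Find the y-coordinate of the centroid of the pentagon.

Apply the shoelace (surveyor's) formula. First the cross-terms c_i = x_i·y_{i+1} − x_{i+1}·y_i:
  47, 21, 30, 50, 10  ⇒  2A = 158, A = 79.
Then Σ (y_i + y_{i+1})·c_i = 180, so ȳ = 180 / (6·79) = 30/79.

30/79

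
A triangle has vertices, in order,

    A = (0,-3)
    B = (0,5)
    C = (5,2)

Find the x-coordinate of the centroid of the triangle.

Apply the surveyor's formula. First the cross-terms c_i = x_i·y_{i+1} − x_{i+1}·y_i:
  0, -25, -15  ⇒  2A = -40, A = -20.
Then Σ (x_i + x_{i+1})·c_i = -200, so x̄ = -200 / (6·(-20)) = 5/3.

5/3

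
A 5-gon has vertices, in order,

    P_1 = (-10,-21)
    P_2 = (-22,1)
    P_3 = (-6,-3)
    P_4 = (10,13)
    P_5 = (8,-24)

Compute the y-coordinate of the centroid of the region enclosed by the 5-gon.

-8.6

Apply the shoelace (surveyor's) formula. First the cross-terms c_i = x_i·y_{i+1} − x_{i+1}·y_i:
  -472, 72, -48, -344, -408  ⇒  2A = -1200, A = -600.
Then Σ (y_i + y_{i+1})·c_i = 30960, so ȳ = 30960 / (6·(-600)) = -8.6.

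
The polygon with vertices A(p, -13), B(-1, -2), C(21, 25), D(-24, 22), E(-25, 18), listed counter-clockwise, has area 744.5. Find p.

Write out the shoelace sum; only the two edges meeting at A involve p:
2·Area = [((-25)·(-13) − p·18) + (p·(-2) − (-1)·(-13))] + 1197
       = -20·p + 1509 = 1489
⇒ p = 1.

1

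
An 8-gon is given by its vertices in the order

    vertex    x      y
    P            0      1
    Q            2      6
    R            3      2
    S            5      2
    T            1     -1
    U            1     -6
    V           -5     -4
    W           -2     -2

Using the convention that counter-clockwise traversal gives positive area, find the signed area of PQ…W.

Σ = (-2) + (-14) + (-4) + (-7) + (-5) + (-34) + (2) + (-2) = -66
Signed area = Σ/2 = -33 (negative ⇒ clockwise traversal).

-33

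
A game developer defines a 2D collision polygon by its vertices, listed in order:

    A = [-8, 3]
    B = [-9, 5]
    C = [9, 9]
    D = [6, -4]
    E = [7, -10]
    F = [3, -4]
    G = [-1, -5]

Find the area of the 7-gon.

Σ = (-13) + (-126) + (-90) + (-32) + (2) + (-19) + (-43) = -321
Area = |Σ|/2 = 160.5.

160.5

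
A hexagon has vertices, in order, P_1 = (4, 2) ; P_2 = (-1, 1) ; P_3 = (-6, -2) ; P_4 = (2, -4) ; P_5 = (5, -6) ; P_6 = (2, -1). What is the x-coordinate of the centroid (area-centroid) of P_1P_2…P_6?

Apply the shoelace formula. First the cross-terms c_i = x_i·y_{i+1} − x_{i+1}·y_i:
  6, 8, 28, 8, 7, 8  ⇒  2A = 65, A = 32.5.
Then Σ (x_i + x_{i+1})·c_i = 3, so x̄ = 3 / (6·32.5) = 1/65.

1/65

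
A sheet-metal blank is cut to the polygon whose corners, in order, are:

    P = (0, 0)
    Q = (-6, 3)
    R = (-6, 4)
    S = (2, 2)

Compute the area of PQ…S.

13

Apply the shoelace formula: 2A = Σ (x_i·y_{i+1} − x_{i+1}·y_i), indices taken mod 4.
P→Q: (0)(3) − (-6)(0) = 0
Q→R: (-6)(4) − (-6)(3) = -6
R→S: (-6)(2) − (2)(4) = -20
S→P: (2)(0) − (0)(2) = 0
Σ = -26
Area = |Σ|/2 = 13.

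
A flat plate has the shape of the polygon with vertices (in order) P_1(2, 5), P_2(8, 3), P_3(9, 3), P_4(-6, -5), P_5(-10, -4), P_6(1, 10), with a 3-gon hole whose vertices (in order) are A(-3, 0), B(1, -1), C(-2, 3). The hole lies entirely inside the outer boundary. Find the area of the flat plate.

94

Outer boundary:
Apply the surveyor's formula: 2A = Σ (x_i·y_{i+1} − x_{i+1}·y_i), indices taken mod 6.
Σ = (-34) + (-3) + (-27) + (-26) + (-96) + (-15) = -201
Area = |Σ|/2 = 100.5.
Hole:
Apply the shoelace (surveyor's) formula: 2A = Σ (x_i·y_{i+1} − x_{i+1}·y_i), indices taken mod 3.
A→B: (-3)(-1) − (1)(0) = 3
B→C: (1)(3) − (-2)(-1) = 1
C→A: (-2)(0) − (-3)(3) = 9
Σ = 13
Area = |Σ|/2 = 6.5.
Net area = 100.5 − 6.5 = 94.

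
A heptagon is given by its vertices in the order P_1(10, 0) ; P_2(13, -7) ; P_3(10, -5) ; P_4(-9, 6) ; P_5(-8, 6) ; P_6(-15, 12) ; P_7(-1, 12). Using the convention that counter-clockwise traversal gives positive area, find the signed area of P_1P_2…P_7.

-175

Apply the shoelace formula: 2A = Σ (x_i·y_{i+1} − x_{i+1}·y_i), indices taken mod 7.
P_1→P_2: (10)(-7) − (13)(0) = -70
P_2→P_3: (13)(-5) − (10)(-7) = 5
P_3→P_4: (10)(6) − (-9)(-5) = 15
P_4→P_5: (-9)(6) − (-8)(6) = -6
P_5→P_6: (-8)(12) − (-15)(6) = -6
P_6→P_7: (-15)(12) − (-1)(12) = -168
P_7→P_1: (-1)(0) − (10)(12) = -120
Σ = -350
Signed area = Σ/2 = -175 (negative ⇒ clockwise traversal).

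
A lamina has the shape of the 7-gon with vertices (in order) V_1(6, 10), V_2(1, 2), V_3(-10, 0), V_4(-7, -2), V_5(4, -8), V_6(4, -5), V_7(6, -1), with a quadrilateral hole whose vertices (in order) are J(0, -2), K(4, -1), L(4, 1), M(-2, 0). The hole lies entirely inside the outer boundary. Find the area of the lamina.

Outer boundary:
Σ = (2) + (20) + (20) + (64) + (12) + (26) + (66) = 210
Area = |Σ|/2 = 105.
Hole:
Cross-terms: 8, 8, 2, 4  ⇒  Σ = 22
Area = |Σ|/2 = 11.
Net area = 105 − 11 = 94.

94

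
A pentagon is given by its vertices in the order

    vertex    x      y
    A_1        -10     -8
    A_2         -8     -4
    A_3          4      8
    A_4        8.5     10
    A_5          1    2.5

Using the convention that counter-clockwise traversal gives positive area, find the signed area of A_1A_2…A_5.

-35.875

Σ = (-24) + (-48) + (-28) + (11.25) + (17) = -71.75
Signed area = Σ/2 = -35.875 (negative ⇒ clockwise traversal).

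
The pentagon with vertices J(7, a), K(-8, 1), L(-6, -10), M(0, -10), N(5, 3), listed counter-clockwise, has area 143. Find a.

8

The doubled signed area Σ (x_i y_{i+1} − x_{i+1} y_i) is linear in a.
With a=0 it equals 182; the coefficient of a is 13 (from the two edges through J).
So 13·a + 182 = 2·143 = 286 ⇒ a = 8.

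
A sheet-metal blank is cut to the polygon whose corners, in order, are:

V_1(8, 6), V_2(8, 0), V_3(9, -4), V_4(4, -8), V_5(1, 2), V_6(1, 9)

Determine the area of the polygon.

89.5

Σ = (-48) + (-32) + (-56) + (16) + (7) + (-66) = -179
Area = |Σ|/2 = 89.5.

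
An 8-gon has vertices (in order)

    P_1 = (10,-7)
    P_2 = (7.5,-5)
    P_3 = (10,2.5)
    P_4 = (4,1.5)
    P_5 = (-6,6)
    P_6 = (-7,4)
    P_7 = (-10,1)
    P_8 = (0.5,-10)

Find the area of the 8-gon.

178.125

Apply the surveyor's formula: 2A = Σ (x_i·y_{i+1} − x_{i+1}·y_i), indices taken mod 8.
Cross-terms: 2.5, 68.75, 5, 33, 18, 33, 99.5, 96.5  ⇒  Σ = 356.25
Area = |Σ|/2 = 178.125.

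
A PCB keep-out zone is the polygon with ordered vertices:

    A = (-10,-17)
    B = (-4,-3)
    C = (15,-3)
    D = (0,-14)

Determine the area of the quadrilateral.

165.5

Cross-terms: -38, 57, -210, -140  ⇒  Σ = -331
Area = |Σ|/2 = 165.5.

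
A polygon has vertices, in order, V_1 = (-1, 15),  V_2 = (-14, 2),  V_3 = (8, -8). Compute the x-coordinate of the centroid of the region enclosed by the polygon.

Apply the shoelace formula. First the cross-terms c_i = x_i·y_{i+1} − x_{i+1}·y_i:
  208, 96, 112  ⇒  2A = 416, A = 208.
Then Σ (x_i + x_{i+1})·c_i = -2912, so x̄ = -2912 / (6·208) = -7/3.

-7/3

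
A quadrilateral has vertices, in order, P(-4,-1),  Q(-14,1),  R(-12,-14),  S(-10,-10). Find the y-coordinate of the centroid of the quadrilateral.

-947/210

Apply the shoelace formula. First the cross-terms c_i = x_i·y_{i+1} − x_{i+1}·y_i:
  -18, 208, -20, -30  ⇒  2A = 140, A = 70.
Then Σ (y_i + y_{i+1})·c_i = -1894, so ȳ = -1894 / (6·70) = -947/210.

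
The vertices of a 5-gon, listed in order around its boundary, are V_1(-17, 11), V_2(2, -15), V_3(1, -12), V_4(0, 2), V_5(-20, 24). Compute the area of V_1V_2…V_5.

Apply Gauss's area formula: 2A = Σ (x_i·y_{i+1} − x_{i+1}·y_i), indices taken mod 5.
Σ = (233) + (-9) + (2) + (40) + (188) = 454
Area = |Σ|/2 = 227.

227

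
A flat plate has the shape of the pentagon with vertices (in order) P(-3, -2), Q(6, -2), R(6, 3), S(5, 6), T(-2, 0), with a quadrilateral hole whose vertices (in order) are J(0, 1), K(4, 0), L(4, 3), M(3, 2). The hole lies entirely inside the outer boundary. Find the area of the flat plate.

Outer boundary:
Σ = (18) + (30) + (21) + (12) + (4) = 85
Area = |Σ|/2 = 42.5.
Hole:
Apply the shoelace (surveyor's) formula: 2A = Σ (x_i·y_{i+1} − x_{i+1}·y_i), indices taken mod 4.
Σ = (-4) + (12) + (-1) + (3) = 10
Area = |Σ|/2 = 5.
Net area = 42.5 − 5 = 37.5.

37.5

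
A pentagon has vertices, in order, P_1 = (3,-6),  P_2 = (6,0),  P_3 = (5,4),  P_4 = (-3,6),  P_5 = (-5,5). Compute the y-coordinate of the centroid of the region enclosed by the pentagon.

25/22

Apply the shoelace formula. First the cross-terms c_i = x_i·y_{i+1} − x_{i+1}·y_i:
  36, 24, 42, 15, 15  ⇒  2A = 132, A = 66.
Then Σ (y_i + y_{i+1})·c_i = 450, so ȳ = 450 / (6·66) = 25/22.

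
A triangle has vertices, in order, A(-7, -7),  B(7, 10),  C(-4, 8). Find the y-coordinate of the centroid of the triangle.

Apply the shoelace (surveyor's) formula. First the cross-terms c_i = x_i·y_{i+1} − x_{i+1}·y_i:
  -21, 96, 84  ⇒  2A = 159, A = 79.5.
Then Σ (y_i + y_{i+1})·c_i = 1749, so ȳ = 1749 / (6·79.5) = 11/3.

11/3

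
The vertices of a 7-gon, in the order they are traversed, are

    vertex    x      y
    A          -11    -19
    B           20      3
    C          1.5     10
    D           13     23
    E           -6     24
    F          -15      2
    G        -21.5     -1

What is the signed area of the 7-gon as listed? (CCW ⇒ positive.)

850.25

Apply the surveyor's formula: 2A = Σ (x_i·y_{i+1} − x_{i+1}·y_i), indices taken mod 7.
Cross-terms: 347, 195.5, -95.5, 450, 348, 58, 397.5  ⇒  Σ = 1700.5
Signed area = Σ/2 = 850.25 (positive ⇒ counter-clockwise traversal).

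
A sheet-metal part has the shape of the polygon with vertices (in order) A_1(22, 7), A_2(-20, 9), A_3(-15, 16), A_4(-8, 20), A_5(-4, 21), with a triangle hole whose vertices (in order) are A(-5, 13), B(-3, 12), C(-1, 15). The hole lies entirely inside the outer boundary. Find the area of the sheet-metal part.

Outer boundary:
Σ = (338) + (-185) + (-172) + (-88) + (-490) = -597
Area = |Σ|/2 = 298.5.
Hole:
Cross-terms: -21, -33, 62  ⇒  Σ = 8
Area = |Σ|/2 = 4.
Net area = 298.5 − 4 = 294.5.

294.5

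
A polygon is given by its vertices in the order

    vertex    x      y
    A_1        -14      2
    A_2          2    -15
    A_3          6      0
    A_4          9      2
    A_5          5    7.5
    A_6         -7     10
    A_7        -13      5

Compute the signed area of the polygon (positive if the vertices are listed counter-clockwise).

303.5

Apply Gauss's area formula: 2A = Σ (x_i·y_{i+1} − x_{i+1}·y_i), indices taken mod 7.
A_1→A_2: (-14)(-15) − (2)(2) = 206
A_2→A_3: (2)(0) − (6)(-15) = 90
A_3→A_4: (6)(2) − (9)(0) = 12
A_4→A_5: (9)(7.5) − (5)(2) = 57.5
A_5→A_6: (5)(10) − (-7)(7.5) = 102.5
A_6→A_7: (-7)(5) − (-13)(10) = 95
A_7→A_1: (-13)(2) − (-14)(5) = 44
Σ = 607
Signed area = Σ/2 = 303.5 (positive ⇒ counter-clockwise traversal).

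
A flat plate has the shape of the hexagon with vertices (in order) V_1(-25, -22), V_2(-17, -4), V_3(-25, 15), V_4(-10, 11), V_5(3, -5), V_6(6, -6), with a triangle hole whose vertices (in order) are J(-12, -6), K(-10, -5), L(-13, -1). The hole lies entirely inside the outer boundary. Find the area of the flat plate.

Outer boundary:
Σ = (-274) + (-355) + (-125) + (17) + (12) + (-282) = -1007
Area = |Σ|/2 = 503.5.
Hole:
J→K: (-12)(-5) − (-10)(-6) = 0
K→L: (-10)(-1) − (-13)(-5) = -55
L→J: (-13)(-6) − (-12)(-1) = 66
Σ = 11
Area = |Σ|/2 = 5.5.
Net area = 503.5 − 5.5 = 498.

498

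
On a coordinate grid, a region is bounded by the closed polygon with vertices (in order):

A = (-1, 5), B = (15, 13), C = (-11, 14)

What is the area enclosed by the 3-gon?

Apply Gauss's area formula: 2A = Σ (x_i·y_{i+1} − x_{i+1}·y_i), indices taken mod 3.
Σ = (-88) + (353) + (-41) = 224
Area = |Σ|/2 = 112.

112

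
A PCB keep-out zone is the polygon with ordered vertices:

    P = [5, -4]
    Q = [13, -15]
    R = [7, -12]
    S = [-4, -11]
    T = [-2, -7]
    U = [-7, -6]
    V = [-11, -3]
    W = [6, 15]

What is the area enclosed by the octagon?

260.5

Apply the shoelace (surveyor's) formula: 2A = Σ (x_i·y_{i+1} − x_{i+1}·y_i), indices taken mod 8.
Σ = (-23) + (-51) + (-125) + (6) + (-37) + (-45) + (-147) + (-99) = -521
Area = |Σ|/2 = 260.5.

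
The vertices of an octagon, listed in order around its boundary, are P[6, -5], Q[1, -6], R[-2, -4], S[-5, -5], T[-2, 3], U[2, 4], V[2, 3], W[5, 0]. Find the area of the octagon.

69

Apply the surveyor's formula: 2A = Σ (x_i·y_{i+1} − x_{i+1}·y_i), indices taken mod 8.
P→Q: (6)(-6) − (1)(-5) = -31
Q→R: (1)(-4) − (-2)(-6) = -16
R→S: (-2)(-5) − (-5)(-4) = -10
S→T: (-5)(3) − (-2)(-5) = -25
T→U: (-2)(4) − (2)(3) = -14
U→V: (2)(3) − (2)(4) = -2
V→W: (2)(0) − (5)(3) = -15
W→P: (5)(-5) − (6)(0) = -25
Σ = -138
Area = |Σ|/2 = 69.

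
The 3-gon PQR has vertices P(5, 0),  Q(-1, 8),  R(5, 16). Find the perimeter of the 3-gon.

|PQ| = √((-6)² + (8)²) = √100 = 10
|QR| = √((6)² + (8)²) = √100 = 10
|RP| = √((0)² + (-16)²) = √256 = 16
Perimeter = 10 + 10 + 16 = 36.

36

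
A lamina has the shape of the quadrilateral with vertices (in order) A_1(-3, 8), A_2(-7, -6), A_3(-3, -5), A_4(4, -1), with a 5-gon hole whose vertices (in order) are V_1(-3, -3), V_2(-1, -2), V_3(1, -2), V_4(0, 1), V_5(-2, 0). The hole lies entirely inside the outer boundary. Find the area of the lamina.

Outer boundary:
Apply the surveyor's formula: 2A = Σ (x_i·y_{i+1} − x_{i+1}·y_i), indices taken mod 4.
A_1→A_2: (-3)(-6) − (-7)(8) = 74
A_2→A_3: (-7)(-5) − (-3)(-6) = 17
A_3→A_4: (-3)(-1) − (4)(-5) = 23
A_4→A_1: (4)(8) − (-3)(-1) = 29
Σ = 143
Area = |Σ|/2 = 71.5.
Hole:
Apply Gauss's area formula: 2A = Σ (x_i·y_{i+1} − x_{i+1}·y_i), indices taken mod 5.
Σ = (3) + (4) + (1) + (2) + (6) = 16
Area = |Σ|/2 = 8.
Net area = 71.5 − 8 = 63.5.

63.5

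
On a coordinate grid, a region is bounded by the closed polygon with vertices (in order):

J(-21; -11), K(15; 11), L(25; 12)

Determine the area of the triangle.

92

Apply the shoelace formula: 2A = Σ (x_i·y_{i+1} − x_{i+1}·y_i), indices taken mod 3.
Σ = (-66) + (-95) + (-23) = -184
Area = |Σ|/2 = 92.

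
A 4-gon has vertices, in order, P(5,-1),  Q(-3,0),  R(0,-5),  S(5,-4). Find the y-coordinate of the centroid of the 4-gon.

Apply the shoelace (surveyor's) formula. First the cross-terms c_i = x_i·y_{i+1} − x_{i+1}·y_i:
  -3, 15, 25, 15  ⇒  2A = 52, A = 26.
Then Σ (y_i + y_{i+1})·c_i = -372, so ȳ = -372 / (6·26) = -31/13.

-31/13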